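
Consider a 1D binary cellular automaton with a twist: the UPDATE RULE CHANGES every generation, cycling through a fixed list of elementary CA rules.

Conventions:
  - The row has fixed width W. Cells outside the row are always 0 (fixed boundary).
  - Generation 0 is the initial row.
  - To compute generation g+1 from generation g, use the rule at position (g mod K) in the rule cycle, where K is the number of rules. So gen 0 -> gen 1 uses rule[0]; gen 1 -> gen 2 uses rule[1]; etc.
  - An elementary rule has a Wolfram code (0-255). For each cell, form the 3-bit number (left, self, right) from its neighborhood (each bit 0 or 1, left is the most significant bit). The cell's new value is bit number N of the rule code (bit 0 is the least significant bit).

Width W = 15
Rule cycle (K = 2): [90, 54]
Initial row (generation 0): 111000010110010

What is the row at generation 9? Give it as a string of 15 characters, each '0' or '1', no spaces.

Gen 0: 111000010110010
Gen 1 (rule 90): 101100100111101
Gen 2 (rule 54): 110011111000011
Gen 3 (rule 90): 111110001100111
Gen 4 (rule 54): 000001010011000
Gen 5 (rule 90): 000010001111100
Gen 6 (rule 54): 000111010000010
Gen 7 (rule 90): 001101001000101
Gen 8 (rule 54): 010011111101111
Gen 9 (rule 90): 101110000101001

Answer: 101110000101001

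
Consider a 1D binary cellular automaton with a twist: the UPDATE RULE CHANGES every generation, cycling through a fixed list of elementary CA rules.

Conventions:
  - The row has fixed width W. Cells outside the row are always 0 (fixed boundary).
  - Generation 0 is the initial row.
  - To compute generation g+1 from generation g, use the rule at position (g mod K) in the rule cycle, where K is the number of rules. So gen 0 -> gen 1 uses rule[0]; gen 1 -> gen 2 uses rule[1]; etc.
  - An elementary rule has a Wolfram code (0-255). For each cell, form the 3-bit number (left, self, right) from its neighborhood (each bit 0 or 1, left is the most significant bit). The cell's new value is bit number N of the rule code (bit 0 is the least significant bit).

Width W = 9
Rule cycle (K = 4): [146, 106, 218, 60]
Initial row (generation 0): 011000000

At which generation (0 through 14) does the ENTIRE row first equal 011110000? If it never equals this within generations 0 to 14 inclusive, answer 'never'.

Gen 0: 011000000
Gen 1 (rule 146): 100100000
Gen 2 (rule 106): 001000000
Gen 3 (rule 218): 010100000
Gen 4 (rule 60): 011110000
Gen 5 (rule 146): 101101000
Gen 6 (rule 106): 011110000
Gen 7 (rule 218): 111111000
Gen 8 (rule 60): 100000100
Gen 9 (rule 146): 010001010
Gen 10 (rule 106): 100010100
Gen 11 (rule 218): 010100010
Gen 12 (rule 60): 011110011
Gen 13 (rule 146): 101101100
Gen 14 (rule 106): 011111100

Answer: 4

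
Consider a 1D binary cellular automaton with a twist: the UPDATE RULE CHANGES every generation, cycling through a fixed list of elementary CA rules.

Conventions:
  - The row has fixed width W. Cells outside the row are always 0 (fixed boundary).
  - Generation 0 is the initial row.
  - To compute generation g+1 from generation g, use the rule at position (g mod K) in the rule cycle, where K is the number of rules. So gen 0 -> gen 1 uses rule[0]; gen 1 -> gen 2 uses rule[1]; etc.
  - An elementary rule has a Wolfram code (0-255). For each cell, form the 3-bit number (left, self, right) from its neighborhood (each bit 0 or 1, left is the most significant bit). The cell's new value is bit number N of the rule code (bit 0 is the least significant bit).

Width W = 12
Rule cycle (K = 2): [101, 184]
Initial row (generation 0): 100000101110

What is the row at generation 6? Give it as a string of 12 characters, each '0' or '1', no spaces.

Gen 0: 100000101110
Gen 1 (rule 101): 101110110010
Gen 2 (rule 184): 011101101001
Gen 3 (rule 101): 000110111001
Gen 4 (rule 184): 000101110100
Gen 5 (rule 101): 110110011101
Gen 6 (rule 184): 101101011010

Answer: 101101011010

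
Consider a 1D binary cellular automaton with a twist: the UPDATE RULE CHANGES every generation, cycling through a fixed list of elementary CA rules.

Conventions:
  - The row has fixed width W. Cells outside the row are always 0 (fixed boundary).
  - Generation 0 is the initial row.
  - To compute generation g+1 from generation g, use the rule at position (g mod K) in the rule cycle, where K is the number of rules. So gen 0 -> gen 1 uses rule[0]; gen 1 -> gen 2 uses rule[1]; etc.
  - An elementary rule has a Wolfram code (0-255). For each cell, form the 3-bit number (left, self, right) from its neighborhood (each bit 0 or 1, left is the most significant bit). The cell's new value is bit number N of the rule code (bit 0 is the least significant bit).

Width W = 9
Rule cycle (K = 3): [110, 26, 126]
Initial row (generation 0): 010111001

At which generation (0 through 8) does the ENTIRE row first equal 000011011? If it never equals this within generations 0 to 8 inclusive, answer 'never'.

Gen 0: 010111001
Gen 1 (rule 110): 111101011
Gen 2 (rule 26): 100000010
Gen 3 (rule 126): 110000111
Gen 4 (rule 110): 110001101
Gen 5 (rule 26): 101011000
Gen 6 (rule 126): 111111100
Gen 7 (rule 110): 100000100
Gen 8 (rule 26): 010001010

Answer: never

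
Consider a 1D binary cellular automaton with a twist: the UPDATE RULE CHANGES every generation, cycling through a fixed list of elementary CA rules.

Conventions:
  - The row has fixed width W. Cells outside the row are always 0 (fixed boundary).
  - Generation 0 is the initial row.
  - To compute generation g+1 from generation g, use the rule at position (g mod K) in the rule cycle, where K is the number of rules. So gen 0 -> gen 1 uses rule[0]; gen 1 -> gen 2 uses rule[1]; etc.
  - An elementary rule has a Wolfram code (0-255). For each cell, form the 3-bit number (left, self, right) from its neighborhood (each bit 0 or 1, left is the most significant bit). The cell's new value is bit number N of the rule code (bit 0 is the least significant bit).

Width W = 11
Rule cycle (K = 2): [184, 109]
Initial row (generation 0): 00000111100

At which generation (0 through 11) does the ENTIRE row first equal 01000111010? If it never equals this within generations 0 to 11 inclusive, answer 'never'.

Answer: 6

Derivation:
Gen 0: 00000111100
Gen 1 (rule 184): 00000111010
Gen 2 (rule 109): 11110101110
Gen 3 (rule 184): 11101011101
Gen 4 (rule 109): 10111110111
Gen 5 (rule 184): 01111101110
Gen 6 (rule 109): 01000111010
Gen 7 (rule 184): 00100110101
Gen 8 (rule 109): 10100111111
Gen 9 (rule 184): 01010111110
Gen 10 (rule 109): 01111100010
Gen 11 (rule 184): 01111010001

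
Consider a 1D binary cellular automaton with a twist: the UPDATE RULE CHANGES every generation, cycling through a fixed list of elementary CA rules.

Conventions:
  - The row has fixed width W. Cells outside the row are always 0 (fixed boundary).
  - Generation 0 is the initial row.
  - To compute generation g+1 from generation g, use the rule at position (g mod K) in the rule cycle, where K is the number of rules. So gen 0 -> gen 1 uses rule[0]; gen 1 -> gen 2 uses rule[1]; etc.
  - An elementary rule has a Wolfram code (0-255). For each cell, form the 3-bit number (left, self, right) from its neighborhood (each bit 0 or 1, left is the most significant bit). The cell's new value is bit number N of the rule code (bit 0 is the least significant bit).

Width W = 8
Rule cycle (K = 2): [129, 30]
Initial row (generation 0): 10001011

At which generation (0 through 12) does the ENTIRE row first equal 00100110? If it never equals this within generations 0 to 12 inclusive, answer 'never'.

Answer: 11

Derivation:
Gen 0: 10001011
Gen 1 (rule 129): 00100000
Gen 2 (rule 30): 01110000
Gen 3 (rule 129): 00100111
Gen 4 (rule 30): 01111100
Gen 5 (rule 129): 00111001
Gen 6 (rule 30): 01100111
Gen 7 (rule 129): 00000010
Gen 8 (rule 30): 00000111
Gen 9 (rule 129): 11110010
Gen 10 (rule 30): 10001111
Gen 11 (rule 129): 00100110
Gen 12 (rule 30): 01111101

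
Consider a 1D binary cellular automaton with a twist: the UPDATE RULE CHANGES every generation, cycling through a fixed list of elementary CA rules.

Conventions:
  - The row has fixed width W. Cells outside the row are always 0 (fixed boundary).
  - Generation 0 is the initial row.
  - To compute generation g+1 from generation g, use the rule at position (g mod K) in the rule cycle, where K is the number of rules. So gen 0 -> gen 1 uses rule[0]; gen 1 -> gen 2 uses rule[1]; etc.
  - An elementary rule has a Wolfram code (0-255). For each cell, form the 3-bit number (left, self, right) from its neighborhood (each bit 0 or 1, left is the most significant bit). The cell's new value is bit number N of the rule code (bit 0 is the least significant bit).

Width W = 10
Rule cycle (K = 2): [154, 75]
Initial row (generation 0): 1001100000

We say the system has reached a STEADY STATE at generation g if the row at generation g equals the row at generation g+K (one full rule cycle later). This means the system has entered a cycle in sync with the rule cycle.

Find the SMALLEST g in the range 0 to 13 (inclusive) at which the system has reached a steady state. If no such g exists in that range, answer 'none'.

Gen 0: 1001100000
Gen 1 (rule 154): 0111010000
Gen 2 (rule 75): 1101000111
Gen 3 (rule 154): 1000101110
Gen 4 (rule 75): 0011001010
Gen 5 (rule 154): 0110110001
Gen 6 (rule 75): 1110110110
Gen 7 (rule 154): 1100100101
Gen 8 (rule 75): 1101001000
Gen 9 (rule 154): 1000110100
Gen 10 (rule 75): 0011110001
Gen 11 (rule 154): 0111101010
Gen 12 (rule 75): 1100100000
Gen 13 (rule 154): 1011010000
Gen 14 (rule 75): 0011000111
Gen 15 (rule 154): 0110101110

Answer: none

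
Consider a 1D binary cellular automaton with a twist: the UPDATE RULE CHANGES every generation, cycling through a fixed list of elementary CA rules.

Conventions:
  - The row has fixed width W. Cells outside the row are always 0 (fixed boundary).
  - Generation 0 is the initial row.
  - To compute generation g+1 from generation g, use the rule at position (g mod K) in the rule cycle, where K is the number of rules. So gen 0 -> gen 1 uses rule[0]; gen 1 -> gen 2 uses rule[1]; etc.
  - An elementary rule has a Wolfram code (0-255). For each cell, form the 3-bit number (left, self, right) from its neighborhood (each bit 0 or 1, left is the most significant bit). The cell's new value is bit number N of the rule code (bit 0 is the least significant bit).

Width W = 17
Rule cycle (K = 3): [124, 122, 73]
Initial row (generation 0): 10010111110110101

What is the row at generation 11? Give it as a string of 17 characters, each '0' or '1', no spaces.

Answer: 11110000001110110

Derivation:
Gen 0: 10010111110110101
Gen 1 (rule 124): 11011100011111111
Gen 2 (rule 122): 11110110110000001
Gen 3 (rule 73): 10010110110111100
Gen 4 (rule 124): 11011111111100110
Gen 5 (rule 122): 11110000000111111
Gen 6 (rule 73): 10010111110100001
Gen 7 (rule 124): 11011100011110001
Gen 8 (rule 122): 11110110110011010
Gen 9 (rule 73): 10010110110011000
Gen 10 (rule 124): 11011111111011100
Gen 11 (rule 122): 11110000001110110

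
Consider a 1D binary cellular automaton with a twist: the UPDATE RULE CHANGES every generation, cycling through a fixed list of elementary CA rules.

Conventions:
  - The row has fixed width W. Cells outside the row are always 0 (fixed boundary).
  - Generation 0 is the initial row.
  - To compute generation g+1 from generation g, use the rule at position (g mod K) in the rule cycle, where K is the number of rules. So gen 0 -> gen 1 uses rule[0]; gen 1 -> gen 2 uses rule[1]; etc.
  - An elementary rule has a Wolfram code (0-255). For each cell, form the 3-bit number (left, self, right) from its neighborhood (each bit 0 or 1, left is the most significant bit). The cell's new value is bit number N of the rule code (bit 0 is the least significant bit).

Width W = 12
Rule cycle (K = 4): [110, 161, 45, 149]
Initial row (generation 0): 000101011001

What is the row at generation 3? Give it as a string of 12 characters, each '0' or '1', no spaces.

Answer: 100100001101

Derivation:
Gen 0: 000101011001
Gen 1 (rule 110): 001111111011
Gen 2 (rule 161): 100111110100
Gen 3 (rule 45): 100100001101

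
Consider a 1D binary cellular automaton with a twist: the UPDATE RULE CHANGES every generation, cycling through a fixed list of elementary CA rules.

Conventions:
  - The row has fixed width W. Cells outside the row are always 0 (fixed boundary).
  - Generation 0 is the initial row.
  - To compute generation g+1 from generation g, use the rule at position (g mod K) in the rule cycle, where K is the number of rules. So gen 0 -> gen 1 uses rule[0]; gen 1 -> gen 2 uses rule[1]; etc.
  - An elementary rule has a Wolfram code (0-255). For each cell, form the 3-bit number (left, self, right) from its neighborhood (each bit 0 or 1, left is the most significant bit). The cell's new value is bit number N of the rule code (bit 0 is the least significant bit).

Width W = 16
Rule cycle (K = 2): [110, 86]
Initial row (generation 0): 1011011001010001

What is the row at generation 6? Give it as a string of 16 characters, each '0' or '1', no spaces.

Answer: 0010000000011101

Derivation:
Gen 0: 1011011001010001
Gen 1 (rule 110): 1111111011110011
Gen 2 (rule 86): 0000001000011101
Gen 3 (rule 110): 0000011000110111
Gen 4 (rule 86): 0000101101010001
Gen 5 (rule 110): 0001111111110011
Gen 6 (rule 86): 0010000000011101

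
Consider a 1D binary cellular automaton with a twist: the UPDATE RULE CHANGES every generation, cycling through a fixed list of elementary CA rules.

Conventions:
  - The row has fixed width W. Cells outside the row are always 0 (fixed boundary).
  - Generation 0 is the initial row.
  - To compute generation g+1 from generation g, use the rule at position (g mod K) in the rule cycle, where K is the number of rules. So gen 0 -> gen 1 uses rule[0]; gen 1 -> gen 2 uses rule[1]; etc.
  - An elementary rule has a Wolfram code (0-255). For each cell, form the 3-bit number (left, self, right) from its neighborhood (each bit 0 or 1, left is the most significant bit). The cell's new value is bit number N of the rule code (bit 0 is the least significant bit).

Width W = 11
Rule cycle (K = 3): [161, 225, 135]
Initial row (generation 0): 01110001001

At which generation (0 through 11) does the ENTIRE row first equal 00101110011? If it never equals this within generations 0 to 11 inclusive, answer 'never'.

Gen 0: 01110001001
Gen 1 (rule 161): 00100100000
Gen 2 (rule 225): 10000001111
Gen 3 (rule 135): 10111110110
Gen 4 (rule 161): 01011101000
Gen 5 (rule 225): 00101110011
Gen 6 (rule 135): 11100100100
Gen 7 (rule 161): 01000000001
Gen 8 (rule 225): 00011111100
Gen 9 (rule 135): 11101111001
Gen 10 (rule 161): 01010110000
Gen 11 (rule 225): 00101010111

Answer: 5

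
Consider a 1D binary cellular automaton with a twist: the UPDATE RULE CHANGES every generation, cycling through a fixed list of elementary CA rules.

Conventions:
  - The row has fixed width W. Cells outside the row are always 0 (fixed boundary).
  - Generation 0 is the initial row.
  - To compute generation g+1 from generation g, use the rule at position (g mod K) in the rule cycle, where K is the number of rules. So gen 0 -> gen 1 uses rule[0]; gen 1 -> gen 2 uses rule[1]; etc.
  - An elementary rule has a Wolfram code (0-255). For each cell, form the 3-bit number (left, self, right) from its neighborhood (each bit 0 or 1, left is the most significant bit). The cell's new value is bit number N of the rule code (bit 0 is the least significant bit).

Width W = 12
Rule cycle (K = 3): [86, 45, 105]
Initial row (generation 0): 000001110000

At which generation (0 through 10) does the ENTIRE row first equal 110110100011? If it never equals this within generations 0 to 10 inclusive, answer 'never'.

Answer: never

Derivation:
Gen 0: 000001110000
Gen 1 (rule 86): 000010011000
Gen 2 (rule 45): 111010010011
Gen 3 (rule 105): 101100000011
Gen 4 (rule 86): 100110000101
Gen 5 (rule 45): 100100110111
Gen 6 (rule 105): 000000111101
Gen 7 (rule 86): 000001000101
Gen 8 (rule 45): 111101010111
Gen 9 (rule 105): 100110101101
Gen 10 (rule 86): 111010100101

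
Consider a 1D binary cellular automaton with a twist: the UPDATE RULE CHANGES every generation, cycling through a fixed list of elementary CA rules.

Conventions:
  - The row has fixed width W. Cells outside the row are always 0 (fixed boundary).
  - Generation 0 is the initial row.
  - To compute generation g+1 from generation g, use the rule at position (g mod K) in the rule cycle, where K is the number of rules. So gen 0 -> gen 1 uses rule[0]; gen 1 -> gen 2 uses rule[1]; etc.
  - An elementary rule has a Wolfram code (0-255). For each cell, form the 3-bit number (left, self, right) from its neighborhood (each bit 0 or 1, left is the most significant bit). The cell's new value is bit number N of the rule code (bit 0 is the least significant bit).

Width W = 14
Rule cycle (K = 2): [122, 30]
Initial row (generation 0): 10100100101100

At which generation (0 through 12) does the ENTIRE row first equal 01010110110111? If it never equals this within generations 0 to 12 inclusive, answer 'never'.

Answer: 5

Derivation:
Gen 0: 10100100101100
Gen 1 (rule 122): 01011011011110
Gen 2 (rule 30): 11010010010001
Gen 3 (rule 122): 11101101101010
Gen 4 (rule 30): 10001001001011
Gen 5 (rule 122): 01010110110111
Gen 6 (rule 30): 11010100100100
Gen 7 (rule 122): 11101011011010
Gen 8 (rule 30): 10001010010011
Gen 9 (rule 122): 01010101101111
Gen 10 (rule 30): 11010101001000
Gen 11 (rule 122): 11101010110100
Gen 12 (rule 30): 10001010100110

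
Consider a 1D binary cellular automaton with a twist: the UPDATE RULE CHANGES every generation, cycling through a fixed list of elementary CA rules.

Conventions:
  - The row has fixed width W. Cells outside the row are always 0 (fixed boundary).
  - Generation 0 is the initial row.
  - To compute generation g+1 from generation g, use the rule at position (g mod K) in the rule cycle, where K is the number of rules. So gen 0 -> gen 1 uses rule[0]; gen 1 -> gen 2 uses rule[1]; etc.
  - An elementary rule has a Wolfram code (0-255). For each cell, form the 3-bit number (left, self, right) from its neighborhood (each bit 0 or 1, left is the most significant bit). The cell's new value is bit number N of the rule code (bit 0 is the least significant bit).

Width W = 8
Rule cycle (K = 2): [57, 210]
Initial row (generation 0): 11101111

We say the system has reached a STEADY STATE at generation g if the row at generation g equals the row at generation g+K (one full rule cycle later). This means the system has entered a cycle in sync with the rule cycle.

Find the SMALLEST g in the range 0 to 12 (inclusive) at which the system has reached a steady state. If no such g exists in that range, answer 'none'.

Answer: 10

Derivation:
Gen 0: 11101111
Gen 1 (rule 57): 10011000
Gen 2 (rule 210): 01101100
Gen 3 (rule 57): 01011011
Gen 4 (rule 210): 10001001
Gen 5 (rule 57): 01100100
Gen 6 (rule 210): 10111010
Gen 7 (rule 57): 01100101
Gen 8 (rule 210): 10111000
Gen 9 (rule 57): 01100111
Gen 10 (rule 210): 10111011
Gen 11 (rule 57): 01100110
Gen 12 (rule 210): 10111011
Gen 13 (rule 57): 01100110
Gen 14 (rule 210): 10111011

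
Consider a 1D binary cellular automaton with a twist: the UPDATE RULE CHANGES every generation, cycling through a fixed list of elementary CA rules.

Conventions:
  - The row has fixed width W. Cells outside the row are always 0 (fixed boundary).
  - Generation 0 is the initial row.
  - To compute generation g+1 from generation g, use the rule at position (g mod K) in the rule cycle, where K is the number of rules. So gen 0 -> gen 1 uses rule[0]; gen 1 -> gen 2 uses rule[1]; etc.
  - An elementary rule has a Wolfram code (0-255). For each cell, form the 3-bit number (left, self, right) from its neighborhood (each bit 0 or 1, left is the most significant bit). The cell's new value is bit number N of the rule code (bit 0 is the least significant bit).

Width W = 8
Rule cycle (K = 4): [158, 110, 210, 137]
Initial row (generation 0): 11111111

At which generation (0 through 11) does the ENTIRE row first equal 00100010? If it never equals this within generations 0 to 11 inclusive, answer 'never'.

Answer: never

Derivation:
Gen 0: 11111111
Gen 1 (rule 158): 11111110
Gen 2 (rule 110): 10000010
Gen 3 (rule 210): 01000101
Gen 4 (rule 137): 00010000
Gen 5 (rule 158): 00111000
Gen 6 (rule 110): 01101000
Gen 7 (rule 210): 10100100
Gen 8 (rule 137): 00000001
Gen 9 (rule 158): 00000011
Gen 10 (rule 110): 00000111
Gen 11 (rule 210): 00001011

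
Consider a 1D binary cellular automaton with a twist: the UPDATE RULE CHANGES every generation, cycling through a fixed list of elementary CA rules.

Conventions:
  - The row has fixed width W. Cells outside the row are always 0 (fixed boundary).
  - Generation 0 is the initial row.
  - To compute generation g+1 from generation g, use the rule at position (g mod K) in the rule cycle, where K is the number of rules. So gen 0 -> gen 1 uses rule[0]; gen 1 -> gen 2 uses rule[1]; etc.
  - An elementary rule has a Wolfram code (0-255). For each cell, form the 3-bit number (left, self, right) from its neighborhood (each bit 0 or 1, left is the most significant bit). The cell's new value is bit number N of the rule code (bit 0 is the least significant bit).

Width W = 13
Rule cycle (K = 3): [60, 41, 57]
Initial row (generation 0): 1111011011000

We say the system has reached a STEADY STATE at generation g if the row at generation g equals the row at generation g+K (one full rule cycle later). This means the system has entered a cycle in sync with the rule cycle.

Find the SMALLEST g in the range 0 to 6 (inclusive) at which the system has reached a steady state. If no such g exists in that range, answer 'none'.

Answer: none

Derivation:
Gen 0: 1111011011000
Gen 1 (rule 60): 1000110110100
Gen 2 (rule 41): 0010101101001
Gen 3 (rule 57): 1001011010100
Gen 4 (rule 60): 1101110111110
Gen 5 (rule 41): 1011001100000
Gen 6 (rule 57): 0110101011111
Gen 7 (rule 60): 0101111110000
Gen 8 (rule 41): 0011000000111
Gen 9 (rule 57): 1010111110100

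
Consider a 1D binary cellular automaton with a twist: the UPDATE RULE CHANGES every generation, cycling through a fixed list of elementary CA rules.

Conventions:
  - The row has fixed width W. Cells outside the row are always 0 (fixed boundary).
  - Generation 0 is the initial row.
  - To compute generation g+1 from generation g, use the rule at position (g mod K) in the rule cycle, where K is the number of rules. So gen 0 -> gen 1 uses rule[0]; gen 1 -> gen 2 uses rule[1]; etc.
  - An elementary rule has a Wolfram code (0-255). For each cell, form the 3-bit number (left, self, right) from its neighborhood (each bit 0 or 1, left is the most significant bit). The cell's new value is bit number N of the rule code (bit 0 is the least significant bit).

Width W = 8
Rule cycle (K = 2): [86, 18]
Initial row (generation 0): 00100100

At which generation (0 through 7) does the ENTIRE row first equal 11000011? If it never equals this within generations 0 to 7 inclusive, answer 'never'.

Answer: 3

Derivation:
Gen 0: 00100100
Gen 1 (rule 86): 01111110
Gen 2 (rule 18): 10000001
Gen 3 (rule 86): 11000011
Gen 4 (rule 18): 00100100
Gen 5 (rule 86): 01111110
Gen 6 (rule 18): 10000001
Gen 7 (rule 86): 11000011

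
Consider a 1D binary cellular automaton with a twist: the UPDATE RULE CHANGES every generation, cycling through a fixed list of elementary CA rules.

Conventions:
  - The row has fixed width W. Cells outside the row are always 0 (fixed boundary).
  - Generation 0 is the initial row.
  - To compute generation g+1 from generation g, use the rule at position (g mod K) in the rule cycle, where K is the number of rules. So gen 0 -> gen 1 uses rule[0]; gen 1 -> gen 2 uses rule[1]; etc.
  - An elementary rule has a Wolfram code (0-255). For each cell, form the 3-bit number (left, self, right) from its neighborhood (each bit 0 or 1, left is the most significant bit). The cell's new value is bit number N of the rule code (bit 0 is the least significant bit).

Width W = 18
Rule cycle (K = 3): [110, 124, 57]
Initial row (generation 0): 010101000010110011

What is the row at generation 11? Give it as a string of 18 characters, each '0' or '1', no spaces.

Answer: 100000011100000111

Derivation:
Gen 0: 010101000010110011
Gen 1 (rule 110): 111111000111110111
Gen 2 (rule 124): 100001100100011101
Gen 3 (rule 57): 011101010011010010
Gen 4 (rule 110): 110111110111110110
Gen 5 (rule 124): 111100011100011111
Gen 6 (rule 57): 100011010011010000
Gen 7 (rule 110): 100111110111110000
Gen 8 (rule 124): 110100011100011000
Gen 9 (rule 57): 101011010011010111
Gen 10 (rule 110): 111111110111111101
Gen 11 (rule 124): 100000011100000111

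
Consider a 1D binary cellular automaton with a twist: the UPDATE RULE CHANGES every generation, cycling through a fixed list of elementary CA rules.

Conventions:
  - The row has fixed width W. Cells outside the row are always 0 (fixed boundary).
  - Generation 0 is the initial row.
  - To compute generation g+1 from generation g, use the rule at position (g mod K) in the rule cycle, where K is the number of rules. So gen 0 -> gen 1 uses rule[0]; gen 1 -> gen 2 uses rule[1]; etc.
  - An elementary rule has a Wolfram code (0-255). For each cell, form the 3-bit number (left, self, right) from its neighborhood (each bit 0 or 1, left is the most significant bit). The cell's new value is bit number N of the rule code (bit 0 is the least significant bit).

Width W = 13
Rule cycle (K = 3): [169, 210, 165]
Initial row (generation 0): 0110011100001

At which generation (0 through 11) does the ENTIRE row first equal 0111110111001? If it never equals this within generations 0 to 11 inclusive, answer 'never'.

Answer: never

Derivation:
Gen 0: 0110011100001
Gen 1 (rule 169): 0100011001100
Gen 2 (rule 210): 1010101110110
Gen 3 (rule 165): 1111110101000
Gen 4 (rule 169): 1111101010011
Gen 5 (rule 210): 0111100001101
Gen 6 (rule 165): 0011001100011
Gen 7 (rule 169): 1010001001010
Gen 8 (rule 210): 0001010110001
Gen 9 (rule 165): 1101111000101
Gen 10 (rule 169): 1011110010010
Gen 11 (rule 210): 0001111101101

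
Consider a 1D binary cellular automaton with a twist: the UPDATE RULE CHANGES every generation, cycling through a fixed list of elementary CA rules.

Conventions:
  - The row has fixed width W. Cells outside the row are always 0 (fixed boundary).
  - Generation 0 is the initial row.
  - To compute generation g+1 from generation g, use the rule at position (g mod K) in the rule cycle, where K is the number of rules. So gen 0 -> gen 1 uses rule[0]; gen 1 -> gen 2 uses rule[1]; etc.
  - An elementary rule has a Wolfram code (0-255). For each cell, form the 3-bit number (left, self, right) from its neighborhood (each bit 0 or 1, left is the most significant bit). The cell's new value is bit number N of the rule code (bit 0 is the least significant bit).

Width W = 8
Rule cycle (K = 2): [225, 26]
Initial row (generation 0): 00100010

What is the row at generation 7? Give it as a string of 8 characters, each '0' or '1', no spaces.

Answer: 10010110

Derivation:
Gen 0: 00100010
Gen 1 (rule 225): 10001000
Gen 2 (rule 26): 01010100
Gen 3 (rule 225): 00101001
Gen 4 (rule 26): 01000110
Gen 5 (rule 225): 00010010
Gen 6 (rule 26): 00101101
Gen 7 (rule 225): 10010110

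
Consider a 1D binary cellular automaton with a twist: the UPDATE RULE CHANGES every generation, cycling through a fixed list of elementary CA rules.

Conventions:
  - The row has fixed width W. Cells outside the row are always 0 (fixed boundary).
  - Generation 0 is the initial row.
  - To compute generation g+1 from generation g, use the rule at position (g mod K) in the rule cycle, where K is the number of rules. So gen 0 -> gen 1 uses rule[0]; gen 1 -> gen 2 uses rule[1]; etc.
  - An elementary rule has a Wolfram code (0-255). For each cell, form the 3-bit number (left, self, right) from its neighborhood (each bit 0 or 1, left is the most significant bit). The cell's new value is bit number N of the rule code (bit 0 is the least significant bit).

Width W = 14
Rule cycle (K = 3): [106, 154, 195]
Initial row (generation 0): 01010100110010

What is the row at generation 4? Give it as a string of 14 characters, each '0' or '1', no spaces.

Gen 0: 01010100110010
Gen 1 (rule 106): 10101001110100
Gen 2 (rule 154): 00000111100010
Gen 3 (rule 195): 11111011101100
Gen 4 (rule 106): 10001110111100

Answer: 10001110111100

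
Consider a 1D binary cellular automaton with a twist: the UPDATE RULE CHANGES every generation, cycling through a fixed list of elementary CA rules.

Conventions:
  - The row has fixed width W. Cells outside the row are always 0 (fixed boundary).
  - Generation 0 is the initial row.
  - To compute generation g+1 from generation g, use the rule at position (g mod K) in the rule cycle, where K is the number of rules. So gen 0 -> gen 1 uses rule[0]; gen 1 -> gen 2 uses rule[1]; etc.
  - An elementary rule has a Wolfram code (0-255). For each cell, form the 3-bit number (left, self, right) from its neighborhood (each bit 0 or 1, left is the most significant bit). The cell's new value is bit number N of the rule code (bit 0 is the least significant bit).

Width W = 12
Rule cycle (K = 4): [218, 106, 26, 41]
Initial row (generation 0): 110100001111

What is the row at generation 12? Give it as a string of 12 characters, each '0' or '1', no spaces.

Gen 0: 110100001111
Gen 1 (rule 218): 110010011111
Gen 2 (rule 106): 110100110001
Gen 3 (rule 26): 100011101010
Gen 4 (rule 41): 001010010100
Gen 5 (rule 218): 010001100010
Gen 6 (rule 106): 100011100100
Gen 7 (rule 26): 010110011010
Gen 8 (rule 41): 001100010100
Gen 9 (rule 218): 011110100010
Gen 10 (rule 106): 110011000100
Gen 11 (rule 26): 101110101010
Gen 12 (rule 41): 011001010100

Answer: 011001010100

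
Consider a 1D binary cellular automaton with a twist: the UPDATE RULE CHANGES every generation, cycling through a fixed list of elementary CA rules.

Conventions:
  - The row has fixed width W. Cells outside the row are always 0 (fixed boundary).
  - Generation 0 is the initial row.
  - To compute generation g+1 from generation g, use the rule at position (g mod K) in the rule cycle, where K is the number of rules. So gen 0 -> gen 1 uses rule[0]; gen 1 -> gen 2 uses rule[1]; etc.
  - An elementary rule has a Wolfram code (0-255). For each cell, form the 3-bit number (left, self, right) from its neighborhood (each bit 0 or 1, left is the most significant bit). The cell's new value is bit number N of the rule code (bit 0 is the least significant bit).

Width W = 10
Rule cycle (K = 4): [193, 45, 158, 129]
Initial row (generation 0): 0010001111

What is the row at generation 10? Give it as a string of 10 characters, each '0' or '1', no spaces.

Answer: 1001010000

Derivation:
Gen 0: 0010001111
Gen 1 (rule 193): 1000100111
Gen 2 (rule 45): 1010100100
Gen 3 (rule 158): 1010111110
Gen 4 (rule 129): 0000011100
Gen 5 (rule 193): 1111001101
Gen 6 (rule 45): 1000001011
Gen 7 (rule 158): 1100011010
Gen 8 (rule 129): 0001000000
Gen 9 (rule 193): 1100011111
Gen 10 (rule 45): 1001010000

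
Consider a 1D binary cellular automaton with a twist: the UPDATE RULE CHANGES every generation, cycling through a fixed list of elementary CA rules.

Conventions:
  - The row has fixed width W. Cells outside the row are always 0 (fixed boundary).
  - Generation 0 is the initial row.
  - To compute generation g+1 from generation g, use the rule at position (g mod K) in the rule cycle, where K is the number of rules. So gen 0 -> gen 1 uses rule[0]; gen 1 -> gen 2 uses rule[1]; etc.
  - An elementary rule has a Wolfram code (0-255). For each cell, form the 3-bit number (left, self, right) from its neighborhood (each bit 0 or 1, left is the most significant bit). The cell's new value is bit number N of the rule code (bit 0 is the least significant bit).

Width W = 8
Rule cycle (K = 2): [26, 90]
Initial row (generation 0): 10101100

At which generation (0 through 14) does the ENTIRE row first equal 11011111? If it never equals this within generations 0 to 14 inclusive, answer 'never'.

Gen 0: 10101100
Gen 1 (rule 26): 00001010
Gen 2 (rule 90): 00010001
Gen 3 (rule 26): 00101010
Gen 4 (rule 90): 01000001
Gen 5 (rule 26): 10100010
Gen 6 (rule 90): 00010101
Gen 7 (rule 26): 00100000
Gen 8 (rule 90): 01010000
Gen 9 (rule 26): 10001000
Gen 10 (rule 90): 01010100
Gen 11 (rule 26): 10000010
Gen 12 (rule 90): 01000101
Gen 13 (rule 26): 10101000
Gen 14 (rule 90): 00000100

Answer: never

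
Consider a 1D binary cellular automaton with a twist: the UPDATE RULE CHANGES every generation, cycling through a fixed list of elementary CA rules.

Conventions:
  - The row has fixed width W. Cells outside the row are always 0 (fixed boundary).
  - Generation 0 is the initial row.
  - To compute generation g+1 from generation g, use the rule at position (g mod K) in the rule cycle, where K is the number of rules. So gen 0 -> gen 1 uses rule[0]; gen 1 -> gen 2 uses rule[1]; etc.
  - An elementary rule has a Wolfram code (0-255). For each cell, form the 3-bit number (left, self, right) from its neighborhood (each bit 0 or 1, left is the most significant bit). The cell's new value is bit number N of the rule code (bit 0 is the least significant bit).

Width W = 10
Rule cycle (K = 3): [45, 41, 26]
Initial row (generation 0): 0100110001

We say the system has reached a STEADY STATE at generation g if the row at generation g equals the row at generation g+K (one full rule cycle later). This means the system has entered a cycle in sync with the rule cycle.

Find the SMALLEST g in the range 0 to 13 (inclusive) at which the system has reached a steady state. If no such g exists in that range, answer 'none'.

Gen 0: 0100110001
Gen 1 (rule 45): 0100100101
Gen 2 (rule 41): 0000000010
Gen 3 (rule 26): 0000000101
Gen 4 (rule 45): 1111110111
Gen 5 (rule 41): 1000001100
Gen 6 (rule 26): 0100011010
Gen 7 (rule 45): 0101010110
Gen 8 (rule 41): 0010101100
Gen 9 (rule 26): 0100001010
Gen 10 (rule 45): 0101101110
Gen 11 (rule 41): 0011011000
Gen 12 (rule 26): 0110010100
Gen 13 (rule 45): 0100011101
Gen 14 (rule 41): 0001010010
Gen 15 (rule 26): 0010001101
Gen 16 (rule 45): 1010101011

Answer: none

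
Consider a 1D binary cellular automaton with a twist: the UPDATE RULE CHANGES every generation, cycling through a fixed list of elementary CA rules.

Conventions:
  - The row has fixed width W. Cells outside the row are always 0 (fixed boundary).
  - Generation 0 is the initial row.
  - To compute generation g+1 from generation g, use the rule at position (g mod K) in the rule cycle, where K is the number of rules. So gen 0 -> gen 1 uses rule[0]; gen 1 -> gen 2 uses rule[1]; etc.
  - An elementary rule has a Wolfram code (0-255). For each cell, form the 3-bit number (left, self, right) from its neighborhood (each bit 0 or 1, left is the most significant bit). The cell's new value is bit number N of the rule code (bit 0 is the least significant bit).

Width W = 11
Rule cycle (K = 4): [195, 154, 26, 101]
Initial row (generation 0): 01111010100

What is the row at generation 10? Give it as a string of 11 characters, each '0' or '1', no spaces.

Answer: 10110100000

Derivation:
Gen 0: 01111010100
Gen 1 (rule 195): 10111000001
Gen 2 (rule 154): 00110100010
Gen 3 (rule 26): 01100010101
Gen 4 (rule 101): 00101011111
Gen 5 (rule 195): 11000001111
Gen 6 (rule 154): 10100011110
Gen 7 (rule 26): 00010110001
Gen 8 (rule 101): 11011010101
Gen 9 (rule 195): 01001000000
Gen 10 (rule 154): 10110100000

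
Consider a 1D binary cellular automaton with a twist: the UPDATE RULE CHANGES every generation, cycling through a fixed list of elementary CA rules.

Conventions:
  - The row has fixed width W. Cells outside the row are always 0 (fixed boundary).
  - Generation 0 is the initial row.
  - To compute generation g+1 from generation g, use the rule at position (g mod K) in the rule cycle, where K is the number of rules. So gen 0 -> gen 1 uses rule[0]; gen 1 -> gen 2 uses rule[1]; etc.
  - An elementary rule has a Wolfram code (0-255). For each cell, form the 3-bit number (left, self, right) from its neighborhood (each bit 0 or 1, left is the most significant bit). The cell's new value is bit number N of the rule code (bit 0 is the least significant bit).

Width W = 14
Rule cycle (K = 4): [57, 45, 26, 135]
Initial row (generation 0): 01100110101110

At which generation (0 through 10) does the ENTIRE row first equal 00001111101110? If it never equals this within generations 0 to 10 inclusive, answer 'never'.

Answer: never

Derivation:
Gen 0: 01100110101110
Gen 1 (rule 57): 01010101011001
Gen 2 (rule 45): 01111111110001
Gen 3 (rule 26): 11000000001010
Gen 4 (rule 135): 00011111111010
Gen 5 (rule 57): 11010000000101
Gen 6 (rule 45): 10110111110111
Gen 7 (rule 26): 00100100000100
Gen 8 (rule 135): 11101101111101
Gen 9 (rule 57): 10011011000010
Gen 10 (rule 45): 10010110011010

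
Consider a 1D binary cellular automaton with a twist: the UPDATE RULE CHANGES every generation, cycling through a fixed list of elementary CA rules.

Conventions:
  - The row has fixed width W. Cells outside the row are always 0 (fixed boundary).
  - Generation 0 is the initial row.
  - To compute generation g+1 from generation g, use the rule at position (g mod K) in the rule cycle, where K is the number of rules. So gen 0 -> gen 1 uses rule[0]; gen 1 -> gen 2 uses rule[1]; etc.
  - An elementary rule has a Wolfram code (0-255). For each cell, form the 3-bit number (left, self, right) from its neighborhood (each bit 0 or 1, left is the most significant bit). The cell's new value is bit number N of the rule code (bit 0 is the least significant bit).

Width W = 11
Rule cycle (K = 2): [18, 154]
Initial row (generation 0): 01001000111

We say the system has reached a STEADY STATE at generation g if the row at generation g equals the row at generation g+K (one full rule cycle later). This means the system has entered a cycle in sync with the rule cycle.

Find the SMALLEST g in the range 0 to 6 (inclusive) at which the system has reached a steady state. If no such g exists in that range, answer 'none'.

Gen 0: 01001000111
Gen 1 (rule 18): 10110101000
Gen 2 (rule 154): 00100000100
Gen 3 (rule 18): 01010001010
Gen 4 (rule 154): 10001010001
Gen 5 (rule 18): 01010001010
Gen 6 (rule 154): 10001010001
Gen 7 (rule 18): 01010001010
Gen 8 (rule 154): 10001010001

Answer: 3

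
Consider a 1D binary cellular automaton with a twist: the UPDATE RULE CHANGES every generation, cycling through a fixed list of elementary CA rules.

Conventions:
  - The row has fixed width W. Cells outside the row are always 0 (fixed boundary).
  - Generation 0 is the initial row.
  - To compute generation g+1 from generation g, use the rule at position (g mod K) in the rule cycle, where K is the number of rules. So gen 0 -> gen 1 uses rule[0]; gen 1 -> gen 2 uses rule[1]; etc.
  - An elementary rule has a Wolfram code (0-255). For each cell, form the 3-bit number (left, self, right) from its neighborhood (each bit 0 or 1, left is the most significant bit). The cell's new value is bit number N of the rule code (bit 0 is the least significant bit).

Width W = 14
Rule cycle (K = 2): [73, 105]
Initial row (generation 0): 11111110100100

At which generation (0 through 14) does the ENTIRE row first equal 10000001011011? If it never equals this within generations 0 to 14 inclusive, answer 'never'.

Answer: 7

Derivation:
Gen 0: 11111110100100
Gen 1 (rule 73): 10000010000001
Gen 2 (rule 105): 00111000111100
Gen 3 (rule 73): 10101010100101
Gen 4 (rule 105): 01010101000010
Gen 5 (rule 73): 00000000011000
Gen 6 (rule 105): 11111111011011
Gen 7 (rule 73): 10000001011011
Gen 8 (rule 105): 00111100111111
Gen 9 (rule 73): 10100100100001
Gen 10 (rule 105): 01000000001100
Gen 11 (rule 73): 00011111101101
Gen 12 (rule 105): 11010000111110
Gen 13 (rule 73): 11000110100010
Gen 14 (rule 105): 11010111001000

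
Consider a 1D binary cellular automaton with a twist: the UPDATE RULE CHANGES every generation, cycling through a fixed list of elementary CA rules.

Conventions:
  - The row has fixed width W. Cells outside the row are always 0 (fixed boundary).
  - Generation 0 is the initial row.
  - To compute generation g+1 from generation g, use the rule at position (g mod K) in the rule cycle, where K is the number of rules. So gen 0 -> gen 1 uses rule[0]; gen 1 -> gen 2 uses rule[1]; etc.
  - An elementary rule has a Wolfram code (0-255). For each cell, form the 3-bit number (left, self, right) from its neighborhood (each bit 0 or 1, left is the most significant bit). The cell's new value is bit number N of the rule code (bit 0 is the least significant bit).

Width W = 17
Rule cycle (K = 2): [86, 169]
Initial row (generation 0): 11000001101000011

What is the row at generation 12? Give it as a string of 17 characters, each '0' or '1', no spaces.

Gen 0: 11000001101000011
Gen 1 (rule 86): 01100010101100101
Gen 2 (rule 169): 01001001011000010
Gen 3 (rule 86): 11111111001100111
Gen 4 (rule 169): 11111110001000110
Gen 5 (rule 86): 00000011011101011
Gen 6 (rule 169): 11111010111010110
Gen 7 (rule 86): 00001010001010011
Gen 8 (rule 169): 11100100100100010
Gen 9 (rule 86): 00111111111110111
Gen 10 (rule 169): 10111111111101110
Gen 11 (rule 86): 10000000000100011
Gen 12 (rule 169): 00111111110001010

Answer: 00111111110001010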